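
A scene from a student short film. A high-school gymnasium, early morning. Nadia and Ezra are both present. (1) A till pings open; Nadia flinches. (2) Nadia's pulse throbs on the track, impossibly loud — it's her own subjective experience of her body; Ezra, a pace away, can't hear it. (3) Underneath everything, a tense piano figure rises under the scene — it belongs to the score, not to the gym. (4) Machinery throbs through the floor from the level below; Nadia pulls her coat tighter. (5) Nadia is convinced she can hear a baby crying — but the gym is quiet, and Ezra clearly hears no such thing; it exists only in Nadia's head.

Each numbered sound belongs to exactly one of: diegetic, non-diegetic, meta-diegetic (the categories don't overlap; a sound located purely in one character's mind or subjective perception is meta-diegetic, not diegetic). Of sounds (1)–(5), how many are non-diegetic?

1

(1) a till is a real object/event in the scene's world → diegetic.
Sound (2): a subjective body sound — Nadia's private perception, inaudible to Ezra, so meta-diegetic.
(3) nothing in the gym produces it and the characters don't hear it — pure soundtrack → non-diegetic.
Sound (4): it's the actual ambient sound of the location, so diegetic.
Sound (5): Nadia alone 'hears' it — an imagined sound, not present in the space, so meta-diegetic.
So 1 of the 5 is non-diegetic: (3).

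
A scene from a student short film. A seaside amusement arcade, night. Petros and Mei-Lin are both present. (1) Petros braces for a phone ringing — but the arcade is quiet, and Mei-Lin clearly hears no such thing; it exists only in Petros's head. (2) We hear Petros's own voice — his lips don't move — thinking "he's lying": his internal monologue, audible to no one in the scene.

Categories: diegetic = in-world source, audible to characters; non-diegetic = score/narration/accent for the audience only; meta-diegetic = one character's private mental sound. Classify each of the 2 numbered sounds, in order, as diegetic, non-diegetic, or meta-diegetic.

Sound (1): Petros alone 'hears' it — an imagined sound, not present in the space, so meta-diegetic.
Sound (2): internal monologue — inside Petros's mind, not spoken into the scene, so meta-diegetic.

meta-diegetic, meta-diegetic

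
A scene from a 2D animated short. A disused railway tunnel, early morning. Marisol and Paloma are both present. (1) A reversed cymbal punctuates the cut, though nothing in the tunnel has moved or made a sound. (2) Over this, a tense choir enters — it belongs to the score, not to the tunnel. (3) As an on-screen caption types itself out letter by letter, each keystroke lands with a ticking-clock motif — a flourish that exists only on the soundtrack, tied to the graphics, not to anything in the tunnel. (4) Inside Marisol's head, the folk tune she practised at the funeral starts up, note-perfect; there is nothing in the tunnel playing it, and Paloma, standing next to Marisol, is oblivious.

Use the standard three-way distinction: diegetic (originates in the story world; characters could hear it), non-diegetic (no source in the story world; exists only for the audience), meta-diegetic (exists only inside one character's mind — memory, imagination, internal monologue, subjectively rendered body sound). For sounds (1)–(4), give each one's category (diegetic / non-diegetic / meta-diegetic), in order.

non-diegetic, non-diegetic, non-diegetic, meta-diegetic

(1) is non-diegetic: it's a sound-design accent with no in-world source; no one in the scene can hear it.
Sound (2): it has no source in the story world and no character can hear it — it's underscore, so non-diegetic.
Sound (3): the caption isn't part of the story world, so neither is the sound tied to it, so non-diegetic.
(4) is meta-diegetic: remembered music, private to Marisol — Paloma is oblivious because it isn't in the room.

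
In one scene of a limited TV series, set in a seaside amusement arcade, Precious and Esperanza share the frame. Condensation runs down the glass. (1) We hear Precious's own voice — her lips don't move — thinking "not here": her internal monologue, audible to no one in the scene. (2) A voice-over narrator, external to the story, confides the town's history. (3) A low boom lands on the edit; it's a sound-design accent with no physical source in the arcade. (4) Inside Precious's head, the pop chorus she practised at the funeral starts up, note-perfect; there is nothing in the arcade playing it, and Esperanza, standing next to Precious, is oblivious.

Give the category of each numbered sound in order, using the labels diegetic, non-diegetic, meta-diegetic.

meta-diegetic, non-diegetic, non-diegetic, meta-diegetic

Sound (1): it's Precious's unspoken thought, heard only by the audience via her subjectivity, so meta-diegetic.
Sound (2): commentary laid over the scene from outside the fiction, so non-diegetic.
Sound (3): it's a sound-design accent with no in-world source; no one in the scene can hear it, so non-diegetic.
Sound (4): remembered music, private to Precious — Esperanza is oblivious because it isn't in the room, so meta-diegetic.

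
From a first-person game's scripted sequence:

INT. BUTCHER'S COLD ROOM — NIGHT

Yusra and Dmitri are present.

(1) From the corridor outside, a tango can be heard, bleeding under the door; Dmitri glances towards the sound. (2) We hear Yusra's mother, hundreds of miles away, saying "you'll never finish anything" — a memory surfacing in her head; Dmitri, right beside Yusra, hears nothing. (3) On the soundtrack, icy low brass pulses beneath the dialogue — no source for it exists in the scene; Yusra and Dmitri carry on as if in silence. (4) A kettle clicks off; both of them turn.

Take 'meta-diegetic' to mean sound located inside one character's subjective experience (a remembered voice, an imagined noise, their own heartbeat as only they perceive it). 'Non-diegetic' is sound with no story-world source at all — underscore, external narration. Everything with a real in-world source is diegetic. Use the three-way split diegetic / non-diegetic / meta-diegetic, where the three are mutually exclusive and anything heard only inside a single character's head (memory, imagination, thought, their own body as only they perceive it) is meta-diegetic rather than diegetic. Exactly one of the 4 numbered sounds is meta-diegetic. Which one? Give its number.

(1) is diegetic: off-screen diegetic: the source is out of frame but still in the story's space.
(2) it's Yusra's recollection rendered as sound; the other character can't hear it → meta-diegetic.
Sound (3): it has no source in the story world and no character can hear it — it's underscore, so non-diegetic.
(4) a kettle is a real object/event in the scene's world → diegetic.
Only (2) is meta-diegetic.

2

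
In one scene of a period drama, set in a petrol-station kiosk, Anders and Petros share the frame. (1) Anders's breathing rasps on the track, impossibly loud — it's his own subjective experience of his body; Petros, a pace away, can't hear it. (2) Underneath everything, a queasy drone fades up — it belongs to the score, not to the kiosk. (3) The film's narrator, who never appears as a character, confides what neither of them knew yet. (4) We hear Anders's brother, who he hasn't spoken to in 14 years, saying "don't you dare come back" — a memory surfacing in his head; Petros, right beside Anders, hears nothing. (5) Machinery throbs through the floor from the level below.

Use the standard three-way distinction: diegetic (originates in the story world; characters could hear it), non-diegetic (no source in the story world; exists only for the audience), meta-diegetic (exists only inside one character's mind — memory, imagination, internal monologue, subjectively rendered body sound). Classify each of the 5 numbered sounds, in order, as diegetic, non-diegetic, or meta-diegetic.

meta-diegetic, non-diegetic, non-diegetic, meta-diegetic, diegetic

Sound (1): point-of-audition from inside Anders's body; not a sound in the room, so meta-diegetic.
(2) score with no on-screen or off-screen source; it exists for the audience alone → non-diegetic.
(3) is non-diegetic: the narrator exists outside the story world, addressing only the audience.
(4) is meta-diegetic: it's Anders's recollection rendered as sound; the other character can't hear it.
(5) machinery is part of the location's real environment → diegetic.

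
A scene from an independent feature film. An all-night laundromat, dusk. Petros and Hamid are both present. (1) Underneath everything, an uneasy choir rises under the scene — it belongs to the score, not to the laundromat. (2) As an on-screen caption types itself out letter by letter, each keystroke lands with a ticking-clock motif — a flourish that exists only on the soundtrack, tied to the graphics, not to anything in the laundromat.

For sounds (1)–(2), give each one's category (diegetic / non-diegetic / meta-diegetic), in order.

(1) nothing in the laundromat produces it and the characters don't hear it — pure soundtrack → non-diegetic.
(2) is non-diegetic: it accompanies on-screen graphics, not anything inside the story world.

non-diegetic, non-diegetic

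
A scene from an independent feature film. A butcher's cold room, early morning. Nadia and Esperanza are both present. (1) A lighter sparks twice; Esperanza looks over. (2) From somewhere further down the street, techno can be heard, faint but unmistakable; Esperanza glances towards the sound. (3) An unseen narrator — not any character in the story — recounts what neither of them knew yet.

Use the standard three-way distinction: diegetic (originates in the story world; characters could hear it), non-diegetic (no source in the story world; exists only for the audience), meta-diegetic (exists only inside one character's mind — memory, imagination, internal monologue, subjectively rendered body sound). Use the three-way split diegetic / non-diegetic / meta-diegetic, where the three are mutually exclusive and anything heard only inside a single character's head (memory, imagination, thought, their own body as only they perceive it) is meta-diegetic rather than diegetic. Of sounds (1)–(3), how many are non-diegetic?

(1) is diegetic: an in-world source (a lighter); characters could hear it.
(2) is diegetic: it's coming from somewhere further down the street — a location within the story world — and Esperanza reacts.
Sound (3): the narrator exists outside the story world, addressing only the audience, so non-diegetic.
Non-diegetic: (3) — that's 1.

1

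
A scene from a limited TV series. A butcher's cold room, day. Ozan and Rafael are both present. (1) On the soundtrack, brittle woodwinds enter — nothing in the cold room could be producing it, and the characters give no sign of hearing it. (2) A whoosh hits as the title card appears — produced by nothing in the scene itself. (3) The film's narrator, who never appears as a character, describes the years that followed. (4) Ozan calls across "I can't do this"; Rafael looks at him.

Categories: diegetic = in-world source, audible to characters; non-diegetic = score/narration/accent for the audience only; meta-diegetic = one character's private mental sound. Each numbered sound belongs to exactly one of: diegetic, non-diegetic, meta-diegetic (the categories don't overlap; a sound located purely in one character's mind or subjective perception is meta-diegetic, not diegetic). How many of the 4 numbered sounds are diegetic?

1

(1) nothing in the cold room produces it and the characters don't hear it — pure soundtrack → non-diegetic.
(2) it's a sound-design accent with no in-world source; no one in the scene can hear it → non-diegetic.
(3) is non-diegetic: commentary laid over the scene from outside the fiction.
(4) is diegetic: spoken by a character present in the story world.
Diegetic: (4) — that's 1.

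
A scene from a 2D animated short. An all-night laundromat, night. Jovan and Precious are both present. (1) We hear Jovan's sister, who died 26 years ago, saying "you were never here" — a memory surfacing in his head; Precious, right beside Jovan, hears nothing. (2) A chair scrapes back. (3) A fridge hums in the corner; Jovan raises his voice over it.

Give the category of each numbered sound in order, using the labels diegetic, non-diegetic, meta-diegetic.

meta-diegetic, diegetic, diegetic

Sound (1): it's Jovan's recollection rendered as sound; the other character can't hear it, so meta-diegetic.
Sound (2): the sound comes from a chair physically present in the location, so diegetic.
(3) a fridge is part of the location's real environment → diegetic.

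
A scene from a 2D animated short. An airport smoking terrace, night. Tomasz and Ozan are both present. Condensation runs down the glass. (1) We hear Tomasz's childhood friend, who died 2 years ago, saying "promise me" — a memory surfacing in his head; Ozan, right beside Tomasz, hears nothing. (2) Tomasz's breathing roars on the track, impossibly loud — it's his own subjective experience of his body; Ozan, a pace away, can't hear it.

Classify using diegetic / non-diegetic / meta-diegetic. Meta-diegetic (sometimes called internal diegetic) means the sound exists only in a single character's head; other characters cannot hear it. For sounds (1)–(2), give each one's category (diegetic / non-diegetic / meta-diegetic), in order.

(1) the voice is a memory playing only inside Tomasz's mind; Ozan can't hear it → meta-diegetic.
(2) is meta-diegetic: point-of-audition from inside Tomasz's body; not a sound in the room.

meta-diegetic, meta-diegetic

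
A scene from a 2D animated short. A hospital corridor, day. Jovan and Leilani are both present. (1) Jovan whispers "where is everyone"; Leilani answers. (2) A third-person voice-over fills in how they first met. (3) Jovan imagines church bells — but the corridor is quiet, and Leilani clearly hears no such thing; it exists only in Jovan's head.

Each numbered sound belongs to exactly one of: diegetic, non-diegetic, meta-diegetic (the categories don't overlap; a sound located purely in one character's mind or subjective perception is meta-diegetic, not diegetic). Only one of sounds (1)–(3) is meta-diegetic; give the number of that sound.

3

(1) is diegetic: Jovan is a character speaking aloud in the scene.
(2) is non-diegetic: the narrator exists outside the story world, addressing only the audience.
(3) the sound is imagined by Jovan; nothing in the story world is producing it and Leilani can't hear it → meta-diegetic.
Only (3) is meta-diegetic.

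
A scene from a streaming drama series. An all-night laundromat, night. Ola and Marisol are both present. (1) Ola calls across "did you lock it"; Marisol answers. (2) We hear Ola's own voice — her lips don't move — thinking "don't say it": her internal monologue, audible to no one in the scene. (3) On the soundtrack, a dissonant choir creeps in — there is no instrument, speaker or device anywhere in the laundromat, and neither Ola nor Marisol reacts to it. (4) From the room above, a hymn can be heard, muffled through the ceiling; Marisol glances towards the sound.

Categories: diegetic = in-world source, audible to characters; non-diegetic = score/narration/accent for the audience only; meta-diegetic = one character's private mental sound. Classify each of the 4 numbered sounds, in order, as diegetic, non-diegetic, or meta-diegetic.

(1) is diegetic: on-screen dialogue — Ola speaks and Marisol is there to hear.
(2) is meta-diegetic: it's Ola's unspoken thought, heard only by the audience via her subjectivity.
Sound (3): nothing in the laundromat produces it and the characters don't hear it — pure soundtrack, so non-diegetic.
(4) is diegetic: it's coming from the room above — a location within the story world — and Marisol reacts.

diegetic, meta-diegetic, non-diegetic, diegetic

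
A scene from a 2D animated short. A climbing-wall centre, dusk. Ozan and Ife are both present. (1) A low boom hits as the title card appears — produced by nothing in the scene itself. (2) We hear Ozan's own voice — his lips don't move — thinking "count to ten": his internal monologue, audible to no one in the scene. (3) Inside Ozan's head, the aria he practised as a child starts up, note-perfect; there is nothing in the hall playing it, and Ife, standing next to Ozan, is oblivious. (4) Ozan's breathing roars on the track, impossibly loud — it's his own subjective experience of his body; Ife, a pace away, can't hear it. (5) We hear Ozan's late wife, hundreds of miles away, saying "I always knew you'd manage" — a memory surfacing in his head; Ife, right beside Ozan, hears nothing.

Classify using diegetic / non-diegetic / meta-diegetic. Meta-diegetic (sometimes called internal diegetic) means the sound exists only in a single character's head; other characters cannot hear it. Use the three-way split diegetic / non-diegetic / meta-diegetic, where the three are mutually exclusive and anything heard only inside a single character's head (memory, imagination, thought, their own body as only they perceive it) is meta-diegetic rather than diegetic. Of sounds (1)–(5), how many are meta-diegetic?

(1) it's a sound-design accent with no in-world source; no one in the scene can hear it → non-diegetic.
(2) it's Ozan's unspoken thought, heard only by the audience via his subjectivity → meta-diegetic.
(3) the music is a memory playing inside Ozan's mind alone; no real-world source, Ife can't hear it → meta-diegetic.
Sound (4): it's Ozan's internal bodily sensation rendered as sound; only Ozan 'hears' it, so meta-diegetic.
Sound (5): it's Ozan's recollection rendered as sound; the other character can't hear it, so meta-diegetic.
So 4 of the 5 are meta-diegetic: (2), (3), (4), (5).

4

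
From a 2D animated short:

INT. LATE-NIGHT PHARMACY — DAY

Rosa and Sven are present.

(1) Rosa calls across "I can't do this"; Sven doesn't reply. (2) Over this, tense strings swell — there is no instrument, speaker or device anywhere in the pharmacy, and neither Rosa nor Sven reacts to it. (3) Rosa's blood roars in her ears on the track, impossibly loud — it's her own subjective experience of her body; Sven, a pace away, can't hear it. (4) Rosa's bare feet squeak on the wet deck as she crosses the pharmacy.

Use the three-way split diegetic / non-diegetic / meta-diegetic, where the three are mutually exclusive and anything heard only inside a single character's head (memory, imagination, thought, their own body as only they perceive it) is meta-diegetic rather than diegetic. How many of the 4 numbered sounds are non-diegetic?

(1) Rosa is a character speaking aloud in the scene → diegetic.
Sound (2): it has no source in the story world and no character can hear it — it's underscore, so non-diegetic.
(3) a subjective body sound — Rosa's private perception, inaudible to Sven → meta-diegetic.
Sound (4): a character's body making contact with the set — an in-world sound, so diegetic.
So 1 of the 4 is non-diegetic: (2).

1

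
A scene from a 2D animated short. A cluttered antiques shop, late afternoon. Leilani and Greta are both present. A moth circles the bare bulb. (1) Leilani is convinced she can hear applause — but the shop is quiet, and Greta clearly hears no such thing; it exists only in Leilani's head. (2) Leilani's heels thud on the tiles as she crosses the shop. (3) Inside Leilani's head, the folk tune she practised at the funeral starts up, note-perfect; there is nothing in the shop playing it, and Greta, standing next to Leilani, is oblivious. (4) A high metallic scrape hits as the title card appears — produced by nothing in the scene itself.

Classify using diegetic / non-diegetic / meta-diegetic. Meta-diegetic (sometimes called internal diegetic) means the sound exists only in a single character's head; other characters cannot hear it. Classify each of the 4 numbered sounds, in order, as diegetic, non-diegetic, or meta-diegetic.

meta-diegetic, diegetic, meta-diegetic, non-diegetic

(1) Leilani alone 'hears' it — an imagined sound, not present in the space → meta-diegetic.
(2) is diegetic: a character's body making contact with the set — an in-world sound.
Sound (3): it lives in Leilani's subjectivity, not in the shop, so meta-diegetic.
(4) is non-diegetic: an editorial stinger — it belongs to the cut, not the story world.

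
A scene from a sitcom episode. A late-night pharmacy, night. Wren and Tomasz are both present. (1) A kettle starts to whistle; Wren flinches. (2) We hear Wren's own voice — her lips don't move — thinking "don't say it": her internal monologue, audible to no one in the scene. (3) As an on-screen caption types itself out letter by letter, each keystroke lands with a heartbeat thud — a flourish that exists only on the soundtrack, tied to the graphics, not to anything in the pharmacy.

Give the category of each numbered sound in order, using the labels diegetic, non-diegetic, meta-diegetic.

(1) is diegetic: a kettle is a real object/event in the scene's world.
(2) is meta-diegetic: Wren's thought-voice: a private mental sound no other character can hear.
(3) is non-diegetic: sound married to a title/caption — outside the diegesis by definition.

diegetic, meta-diegetic, non-diegetic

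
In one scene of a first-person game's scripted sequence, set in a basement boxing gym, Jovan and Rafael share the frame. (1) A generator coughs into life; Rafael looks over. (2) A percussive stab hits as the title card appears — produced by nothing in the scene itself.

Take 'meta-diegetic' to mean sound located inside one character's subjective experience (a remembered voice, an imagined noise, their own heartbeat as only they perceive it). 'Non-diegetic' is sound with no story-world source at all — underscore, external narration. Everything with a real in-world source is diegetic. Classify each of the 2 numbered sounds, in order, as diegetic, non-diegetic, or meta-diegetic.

diegetic, non-diegetic

(1) a generator is a real object/event in the scene's world → diegetic.
(2) an editorial stinger — it belongs to the cut, not the story world → non-diegetic.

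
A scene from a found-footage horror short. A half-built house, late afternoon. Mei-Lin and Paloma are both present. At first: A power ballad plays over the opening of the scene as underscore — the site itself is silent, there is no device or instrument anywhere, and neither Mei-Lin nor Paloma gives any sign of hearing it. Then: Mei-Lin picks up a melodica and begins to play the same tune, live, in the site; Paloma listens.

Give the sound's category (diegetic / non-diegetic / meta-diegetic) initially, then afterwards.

non-diegetic, diegetic

Initially: no in-world source exists and no character can hear it — underscore → non-diegetic.
Afterwards: a melodica is now a real source in the story world and the characters hear it → diegetic.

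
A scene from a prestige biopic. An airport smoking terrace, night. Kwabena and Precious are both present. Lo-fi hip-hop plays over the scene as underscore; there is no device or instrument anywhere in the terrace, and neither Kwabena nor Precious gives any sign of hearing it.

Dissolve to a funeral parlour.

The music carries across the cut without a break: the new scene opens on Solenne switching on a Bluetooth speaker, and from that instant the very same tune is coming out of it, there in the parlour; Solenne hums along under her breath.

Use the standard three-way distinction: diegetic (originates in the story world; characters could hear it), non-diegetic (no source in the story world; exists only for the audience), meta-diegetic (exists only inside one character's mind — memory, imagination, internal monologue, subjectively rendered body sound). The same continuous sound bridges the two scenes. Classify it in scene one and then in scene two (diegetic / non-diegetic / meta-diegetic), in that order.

non-diegetic, diegetic

Scene one: there's no in-world source anywhere and no character hears it — underscore for the audience only → non-diegetic.
Scene two: once Solenne turns on a Bluetooth speaker, the music has a real source in the story world and Solenne reacts to it → diegetic.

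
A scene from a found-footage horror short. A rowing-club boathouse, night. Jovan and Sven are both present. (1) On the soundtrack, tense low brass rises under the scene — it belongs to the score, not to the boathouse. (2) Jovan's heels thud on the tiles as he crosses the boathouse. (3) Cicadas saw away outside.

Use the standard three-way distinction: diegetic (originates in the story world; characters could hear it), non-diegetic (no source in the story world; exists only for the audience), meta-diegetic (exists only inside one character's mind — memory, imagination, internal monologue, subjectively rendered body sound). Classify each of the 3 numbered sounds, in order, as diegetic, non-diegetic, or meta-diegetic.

Sound (1): nothing in the boathouse produces it and the characters don't hear it — pure soundtrack, so non-diegetic.
(2) is diegetic: a character's body making contact with the set — an in-world sound.
(3) it's the actual ambient sound of the location → diegetic.

non-diegetic, diegetic, diegetic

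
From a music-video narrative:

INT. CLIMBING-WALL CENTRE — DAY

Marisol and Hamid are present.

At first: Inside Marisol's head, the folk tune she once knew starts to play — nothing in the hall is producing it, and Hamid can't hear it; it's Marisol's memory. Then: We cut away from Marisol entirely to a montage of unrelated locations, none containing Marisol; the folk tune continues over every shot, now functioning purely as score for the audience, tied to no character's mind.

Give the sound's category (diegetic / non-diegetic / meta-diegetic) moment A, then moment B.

Moment A: the music lives inside Marisol's mind alone; Hamid can't hear it → meta-diegetic.
Moment B: once it plays over shots Marisol isn't in, detached from any character's subjectivity, it's conventional underscore → non-diegetic.

meta-diegetic, non-diegetic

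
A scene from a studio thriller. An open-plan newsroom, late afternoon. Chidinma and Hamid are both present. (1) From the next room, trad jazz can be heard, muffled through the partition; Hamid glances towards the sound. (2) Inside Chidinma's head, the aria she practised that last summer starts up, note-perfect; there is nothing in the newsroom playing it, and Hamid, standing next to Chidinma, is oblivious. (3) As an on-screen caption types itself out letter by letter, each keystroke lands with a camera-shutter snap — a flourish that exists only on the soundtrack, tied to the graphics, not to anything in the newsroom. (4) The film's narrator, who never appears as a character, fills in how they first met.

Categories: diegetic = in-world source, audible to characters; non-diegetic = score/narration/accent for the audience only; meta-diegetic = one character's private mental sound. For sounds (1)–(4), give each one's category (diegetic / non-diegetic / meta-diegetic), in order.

diegetic, meta-diegetic, non-diegetic, non-diegetic

(1) the music has an off-screen but real-world source and a character hears it → diegetic.
Sound (2): remembered music, private to Chidinma — Hamid is oblivious because it isn't in the room, so meta-diegetic.
Sound (3): the caption isn't part of the story world, so neither is the sound tied to it, so non-diegetic.
(4) the narrator exists outside the story world, addressing only the audience → non-diegetic.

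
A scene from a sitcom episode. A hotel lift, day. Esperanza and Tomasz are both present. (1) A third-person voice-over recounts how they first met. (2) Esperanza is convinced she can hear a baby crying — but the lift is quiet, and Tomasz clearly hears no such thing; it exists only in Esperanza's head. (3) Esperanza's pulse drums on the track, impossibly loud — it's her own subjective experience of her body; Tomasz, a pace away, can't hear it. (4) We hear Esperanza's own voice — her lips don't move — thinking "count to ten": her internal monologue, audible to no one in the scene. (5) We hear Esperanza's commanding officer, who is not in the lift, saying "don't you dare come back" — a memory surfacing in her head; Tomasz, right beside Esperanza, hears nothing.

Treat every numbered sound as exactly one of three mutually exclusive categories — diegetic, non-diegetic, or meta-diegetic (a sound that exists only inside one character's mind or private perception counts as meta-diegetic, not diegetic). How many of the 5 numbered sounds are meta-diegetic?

(1) is non-diegetic: the narrator exists outside the story world, addressing only the audience.
(2) is meta-diegetic: the sound is imagined by Esperanza; nothing in the story world is producing it and Tomasz can't hear it.
Sound (3): point-of-audition from inside Esperanza's body; not a sound in the room, so meta-diegetic.
(4) internal monologue — inside Esperanza's mind, not spoken into the scene → meta-diegetic.
Sound (5): it's Esperanza's recollection rendered as sound; the other character can't hear it, so meta-diegetic.
So 4 of the 5 are meta-diegetic: (2), (3), (4), (5).

4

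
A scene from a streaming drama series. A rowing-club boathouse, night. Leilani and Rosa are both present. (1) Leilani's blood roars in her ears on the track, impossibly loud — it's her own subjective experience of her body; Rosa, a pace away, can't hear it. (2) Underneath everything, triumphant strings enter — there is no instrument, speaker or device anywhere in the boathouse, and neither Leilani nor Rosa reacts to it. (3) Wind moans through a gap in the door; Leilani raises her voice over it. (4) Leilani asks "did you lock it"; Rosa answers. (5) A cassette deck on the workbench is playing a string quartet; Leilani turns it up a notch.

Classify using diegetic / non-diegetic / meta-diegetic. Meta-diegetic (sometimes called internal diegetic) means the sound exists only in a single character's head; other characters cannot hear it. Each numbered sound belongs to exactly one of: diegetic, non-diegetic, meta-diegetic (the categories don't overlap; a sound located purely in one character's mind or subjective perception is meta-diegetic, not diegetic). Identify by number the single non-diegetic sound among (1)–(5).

2

(1) it's Leilani's internal bodily sensation rendered as sound; only Leilani 'hears' it → meta-diegetic.
(2) is non-diegetic: it has no source in the story world and no character can hear it — it's underscore.
(3) ambient/room sound belonging to the story's physical space → diegetic.
Sound (4): Leilani is a character speaking aloud in the scene, so diegetic.
(5) is diegetic: the music comes from an on-screen device that Leilani responds to.
Only (2) is non-diegetic.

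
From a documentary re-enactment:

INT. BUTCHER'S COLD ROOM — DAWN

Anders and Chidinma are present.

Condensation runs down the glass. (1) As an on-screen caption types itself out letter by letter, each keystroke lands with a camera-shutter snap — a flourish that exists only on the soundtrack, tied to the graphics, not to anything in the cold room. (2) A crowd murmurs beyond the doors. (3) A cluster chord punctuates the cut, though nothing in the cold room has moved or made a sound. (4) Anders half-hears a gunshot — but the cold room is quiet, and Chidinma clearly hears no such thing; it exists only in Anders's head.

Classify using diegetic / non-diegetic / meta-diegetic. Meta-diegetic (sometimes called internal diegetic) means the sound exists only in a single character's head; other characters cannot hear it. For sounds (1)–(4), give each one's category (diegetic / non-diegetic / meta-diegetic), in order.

(1) is non-diegetic: the caption isn't part of the story world, so neither is the sound tied to it.
Sound (2): ambient/room sound belonging to the story's physical space, so diegetic.
(3) is non-diegetic: nothing in the scene produces it; it's an accent added for the audience.
(4) is meta-diegetic: the sound is imagined by Anders; nothing in the story world is producing it and Chidinma can't hear it.

non-diegetic, diegetic, non-diegetic, meta-diegetic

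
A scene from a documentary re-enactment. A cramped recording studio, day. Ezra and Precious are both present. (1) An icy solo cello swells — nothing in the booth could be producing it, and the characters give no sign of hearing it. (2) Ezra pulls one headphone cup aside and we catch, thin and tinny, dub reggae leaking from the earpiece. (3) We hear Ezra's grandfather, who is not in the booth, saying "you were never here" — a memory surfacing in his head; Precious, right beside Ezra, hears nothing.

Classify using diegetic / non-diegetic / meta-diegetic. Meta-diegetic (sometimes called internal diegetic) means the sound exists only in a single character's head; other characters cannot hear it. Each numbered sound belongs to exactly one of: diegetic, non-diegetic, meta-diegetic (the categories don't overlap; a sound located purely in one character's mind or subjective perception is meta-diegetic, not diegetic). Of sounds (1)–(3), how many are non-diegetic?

1

Sound (1): score with no on-screen or off-screen source; it exists for the audience alone, so non-diegetic.
Sound (2): it's leaking from a physical pair of headphones in the scene, so diegetic.
(3) the voice is a memory playing only inside Ezra's mind; Precious can't hear it → meta-diegetic.
Non-diegetic: (1) — that's 1.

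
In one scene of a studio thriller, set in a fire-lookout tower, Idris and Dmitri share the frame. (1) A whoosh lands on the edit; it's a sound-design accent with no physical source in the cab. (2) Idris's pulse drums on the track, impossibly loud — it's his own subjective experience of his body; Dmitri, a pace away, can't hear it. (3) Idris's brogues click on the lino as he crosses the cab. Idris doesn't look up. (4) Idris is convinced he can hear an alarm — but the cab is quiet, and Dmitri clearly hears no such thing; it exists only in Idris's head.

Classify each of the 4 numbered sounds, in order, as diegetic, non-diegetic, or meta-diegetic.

(1) an editorial stinger — it belongs to the cut, not the story world → non-diegetic.
(2) it's Idris's internal bodily sensation rendered as sound; only Idris 'hears' it → meta-diegetic.
(3) is diegetic: it's the physical sound of Idris moving in the space.
Sound (4): Idris alone 'hears' it — an imagined sound, not present in the space, so meta-diegetic.

non-diegetic, meta-diegetic, diegetic, meta-diegetic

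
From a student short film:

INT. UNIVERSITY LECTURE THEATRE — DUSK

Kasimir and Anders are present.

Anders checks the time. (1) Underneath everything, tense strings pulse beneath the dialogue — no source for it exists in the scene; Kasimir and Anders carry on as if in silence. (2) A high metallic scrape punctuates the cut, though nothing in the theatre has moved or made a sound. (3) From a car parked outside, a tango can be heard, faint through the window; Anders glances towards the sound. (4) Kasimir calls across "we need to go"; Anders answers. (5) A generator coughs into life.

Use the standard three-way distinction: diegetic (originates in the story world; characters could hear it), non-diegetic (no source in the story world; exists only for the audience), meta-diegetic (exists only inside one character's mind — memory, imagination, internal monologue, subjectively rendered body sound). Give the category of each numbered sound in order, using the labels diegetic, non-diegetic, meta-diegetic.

non-diegetic, non-diegetic, diegetic, diegetic, diegetic

Sound (1): score with no on-screen or off-screen source; it exists for the audience alone, so non-diegetic.
(2) an editorial stinger — it belongs to the cut, not the story world → non-diegetic.
(3) is diegetic: off-screen diegetic: the source is out of frame but still in the story's space.
Sound (4): spoken by a character present in the story world, so diegetic.
(5) is diegetic: an in-world source (a generator); characters could hear it.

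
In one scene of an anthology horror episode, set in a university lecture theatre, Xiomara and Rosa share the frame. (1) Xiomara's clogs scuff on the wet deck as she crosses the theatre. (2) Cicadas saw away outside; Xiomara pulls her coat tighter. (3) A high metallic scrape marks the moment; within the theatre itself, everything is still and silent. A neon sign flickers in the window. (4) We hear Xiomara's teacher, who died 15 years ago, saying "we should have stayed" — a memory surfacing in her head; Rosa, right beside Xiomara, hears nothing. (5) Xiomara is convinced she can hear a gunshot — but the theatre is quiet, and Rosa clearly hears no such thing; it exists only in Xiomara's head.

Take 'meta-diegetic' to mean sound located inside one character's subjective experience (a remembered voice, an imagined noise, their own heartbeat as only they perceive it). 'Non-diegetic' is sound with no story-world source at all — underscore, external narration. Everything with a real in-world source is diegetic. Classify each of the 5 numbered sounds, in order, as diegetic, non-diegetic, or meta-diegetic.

(1) is diegetic: it's the physical sound of Xiomara moving in the space.
(2) it's the actual ambient sound of the location → diegetic.
(3) nothing in the scene produces it; it's an accent added for the audience → non-diegetic.
(4) is meta-diegetic: it's Xiomara's recollection rendered as sound; the other character can't hear it.
(5) is meta-diegetic: Xiomara alone 'hears' it — an imagined sound, not present in the space.

diegetic, diegetic, non-diegetic, meta-diegetic, meta-diegetic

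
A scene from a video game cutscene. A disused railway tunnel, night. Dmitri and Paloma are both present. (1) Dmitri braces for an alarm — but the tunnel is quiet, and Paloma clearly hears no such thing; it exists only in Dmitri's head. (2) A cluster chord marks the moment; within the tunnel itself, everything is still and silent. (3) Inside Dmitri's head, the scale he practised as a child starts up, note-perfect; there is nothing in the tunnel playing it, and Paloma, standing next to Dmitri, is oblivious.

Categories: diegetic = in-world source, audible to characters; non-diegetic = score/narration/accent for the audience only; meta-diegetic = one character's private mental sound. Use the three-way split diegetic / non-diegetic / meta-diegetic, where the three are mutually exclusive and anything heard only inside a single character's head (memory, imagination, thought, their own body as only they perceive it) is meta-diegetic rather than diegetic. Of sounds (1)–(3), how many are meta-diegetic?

2

(1) is meta-diegetic: subjective to Dmitri: the tunnel is silent and Paloma hears nothing.
Sound (2): nothing in the scene produces it; it's an accent added for the audience, so non-diegetic.
(3) it lives in Dmitri's subjectivity, not in the tunnel → meta-diegetic.
Meta-diegetic: (1), (3) — that's 2.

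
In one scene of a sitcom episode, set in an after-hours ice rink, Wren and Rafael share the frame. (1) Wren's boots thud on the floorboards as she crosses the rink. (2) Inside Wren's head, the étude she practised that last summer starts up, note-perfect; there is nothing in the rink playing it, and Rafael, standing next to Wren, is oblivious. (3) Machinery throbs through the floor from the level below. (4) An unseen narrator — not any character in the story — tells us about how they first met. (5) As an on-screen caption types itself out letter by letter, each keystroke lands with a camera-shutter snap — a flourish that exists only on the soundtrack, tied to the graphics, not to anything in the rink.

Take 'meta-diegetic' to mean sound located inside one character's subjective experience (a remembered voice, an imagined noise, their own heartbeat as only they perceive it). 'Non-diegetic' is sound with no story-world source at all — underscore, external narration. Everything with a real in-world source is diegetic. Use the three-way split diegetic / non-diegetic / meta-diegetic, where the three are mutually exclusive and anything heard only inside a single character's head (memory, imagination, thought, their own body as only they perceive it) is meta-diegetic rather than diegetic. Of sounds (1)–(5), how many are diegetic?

2

(1) is diegetic: it's the physical sound of Wren moving in the space.
Sound (2): it lives in Wren's subjectivity, not in the rink, so meta-diegetic.
Sound (3): ambient/room sound belonging to the story's physical space, so diegetic.
(4) the narrator exists outside the story world, addressing only the audience → non-diegetic.
(5) sound married to a title/caption — outside the diegesis by definition → non-diegetic.
Diegetic: (1), (3) — that's 2.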